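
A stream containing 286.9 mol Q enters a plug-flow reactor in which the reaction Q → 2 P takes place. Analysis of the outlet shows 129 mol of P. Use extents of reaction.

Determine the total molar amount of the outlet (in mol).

For P: n = n₀ + 2ξ → 129 = 0 + 2ξ, giving ξ = 64.5 mol.
Outlet amounts (n = n₀ + ν ξ):
  Q: 286.9 − 1(64.5) = 222.4
  P: 0 + 2(64.5) = 129
Total out = 222.4 + 129 = 351.4 mol.

351 mol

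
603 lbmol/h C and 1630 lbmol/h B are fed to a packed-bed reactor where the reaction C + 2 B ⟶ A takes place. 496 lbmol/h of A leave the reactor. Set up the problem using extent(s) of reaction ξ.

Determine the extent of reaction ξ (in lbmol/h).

For A: n = n₀ + 1ξ → 496 = 0 + 1ξ, giving ξ = 496 lbmol/h.
Outlet amounts (n = n₀ + ν ξ):
  C: 603 − 1(496) = 107
  B: 1630 − 2(496) = 638
  A: 0 + 1(496) = 496

ξ = 496 lbmol/h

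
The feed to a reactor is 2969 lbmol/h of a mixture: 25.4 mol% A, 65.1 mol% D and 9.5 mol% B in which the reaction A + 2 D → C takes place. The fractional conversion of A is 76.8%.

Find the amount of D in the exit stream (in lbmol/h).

774 lbmol/h

A reacted = 0.768 × 754.1 = 579.2 lbmol/h; ν_A = −1, so ξ = 579.2/1 = 579.2 lbmol/h.
Outlet amounts (n = n₀ + ν ξ):
  A: 754.1 − 1(579.2) = 175
  D: 1933 − 2(579.2) = 774.5
  C: 0 + 1(579.2) = 579.2
  B: 282.1 (inert)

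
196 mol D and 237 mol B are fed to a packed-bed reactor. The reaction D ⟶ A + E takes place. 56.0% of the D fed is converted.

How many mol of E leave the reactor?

D reacted = 0.56 × 196 = 109.8 mol; ν_D = −1, so ξ = 109.8/1 = 109.8 mol.
Outlet amounts (n = n₀ + ν ξ):
  D: 196 − 1(109.8) = 86.24
  A: 0 + 1(109.8) = 109.8
  E: 0 + 1(109.8) = 109.8
  B: 237 (inert)

110 mol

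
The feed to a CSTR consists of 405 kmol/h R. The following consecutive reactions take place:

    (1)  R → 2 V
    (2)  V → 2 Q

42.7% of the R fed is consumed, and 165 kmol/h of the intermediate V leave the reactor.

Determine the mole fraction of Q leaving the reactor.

Conversion of R: R consumed = 1ξ₁ = 0.427 × 405 → ξ₁ = 172.9 kmol/h.
V balance: n_V = 0 + 2ξ₁ − 1ξ₂ = 165 → ξ₂ = (2·172.9 − 165)/1 = 180.9 kmol/h.
Outlet amounts (n = n₀ + Σ ν·ξ):
  R: 405 − 1(172.9) = 232.1
  V: 0 + 2(172.9) − 1(180.9) = 165
  Q: 0 + 2(180.9) = 361.7
Total out = 758.8 kmol/h; y_Q = 361.7 / 758.8 = 0.4767.

0.477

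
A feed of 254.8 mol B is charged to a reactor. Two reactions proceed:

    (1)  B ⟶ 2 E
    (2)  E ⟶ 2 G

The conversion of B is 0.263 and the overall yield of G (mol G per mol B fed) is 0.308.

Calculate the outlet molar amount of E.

Conversion of B: B consumed = 1ξ₁ = 0.263 × 254.8 → ξ₁ = 67.01 mol.
Yield of G: 2ξ₂ / 254.8 = 0.308 → ξ₂ = 39.24 mol.
Outlet amounts (n = n₀ + Σ ν·ξ):
  B: 254.8 − 1(67.01) = 187.8
  E: 0 + 2(67.01) − 1(39.24) = 94.79
  G: 0 + 2(39.24) = 78.48

94.8 mol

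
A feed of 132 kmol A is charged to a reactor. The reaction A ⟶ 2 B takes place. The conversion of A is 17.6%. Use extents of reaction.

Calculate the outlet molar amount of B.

46.5 kmol

A reacted = 0.176 × 132 = 23.23 kmol; ν_A = −1, so ξ = 23.23/1 = 23.23 kmol.
Outlet amounts (n = n₀ + ν ξ):
  A: 132 − 1(23.23) = 108.8
  B: 0 + 2(23.23) = 46.46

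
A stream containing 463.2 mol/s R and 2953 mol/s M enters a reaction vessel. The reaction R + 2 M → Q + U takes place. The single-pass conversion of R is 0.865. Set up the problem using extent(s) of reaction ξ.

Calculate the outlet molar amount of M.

R reacted = 0.865 × 463.2 = 400.7 mol/s; ν_R = −1, so ξ = 400.7/1 = 400.7 mol/s.
Outlet amounts (n = n₀ + ν ξ):
  R: 463.2 − 1(400.7) = 62.53
  M: 2953 − 2(400.7) = 2152
  Q: 0 + 1(400.7) = 400.7
  U: 0 + 1(400.7) = 400.7

2150 mol/s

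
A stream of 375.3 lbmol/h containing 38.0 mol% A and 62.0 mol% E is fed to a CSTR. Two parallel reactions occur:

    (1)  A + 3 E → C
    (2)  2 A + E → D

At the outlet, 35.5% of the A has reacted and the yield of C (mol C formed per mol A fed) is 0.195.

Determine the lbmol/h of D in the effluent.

Yield of C: 1ξ₁ / 142.6 = 0.195 → ξ₁ = 27.81 lbmol/h.
Conversion of A: 1ξ₁ + 2ξ₂ = 0.355 × 142.6 = 50.63 → ξ₂ = 11.41 lbmol/h.
Outlet amounts (n = n₀ + Σ ν·ξ):
  A: 142.6 − 1(27.81) − 2(11.41) = 91.99
  E: 232.7 − 3(27.81) − 1(11.41) = 137.8
  C: 0 + 1(27.81) = 27.81
  D: 0 + 1(11.41) = 11.41

11.4 lbmol/h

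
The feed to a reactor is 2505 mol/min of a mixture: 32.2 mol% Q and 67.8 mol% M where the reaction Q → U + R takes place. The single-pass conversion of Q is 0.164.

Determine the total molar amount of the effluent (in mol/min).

Q reacted = 0.164 × 806.6 = 132.3 mol/min; ν_Q = −1, so ξ = 132.3/1 = 132.3 mol/min.
Outlet amounts (n = n₀ + ν ξ):
  Q: 806.6 − 1(132.3) = 674.3
  U: 0 + 1(132.3) = 132.3
  R: 0 + 1(132.3) = 132.3
  M: 1698 (inert)
Total out = 674.3 + 132.3 + 132.3 + 1698 = 2637 mol/min.

2640 mol/min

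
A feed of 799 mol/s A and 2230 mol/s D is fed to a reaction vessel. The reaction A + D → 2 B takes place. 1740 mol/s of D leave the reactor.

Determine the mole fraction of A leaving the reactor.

For D: n = n₀ − 1ξ → 1740 = 2230 − 1ξ, giving ξ = 490 mol/s.
Outlet amounts (n = n₀ + ν ξ):
  A: 799 − 1(490) = 309
  D: 2230 − 1(490) = 1740
  B: 0 + 2(490) = 980
Total out = 3029 mol/s; y_A = 309 / 3029 = 0.102.

0.102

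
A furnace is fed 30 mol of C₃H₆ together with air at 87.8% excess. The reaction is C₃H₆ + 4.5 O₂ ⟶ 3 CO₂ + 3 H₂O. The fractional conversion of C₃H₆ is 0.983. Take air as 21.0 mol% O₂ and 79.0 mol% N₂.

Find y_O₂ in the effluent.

0.0965

Stoichiometric O₂ = 4.5 × 30 = 135 mol; O₂ fed = 135 × 1.878 = 253.5 mol.
N₂ fed = 253.5 × 79/21 = 953.8 mol.
Fuel reacted = 0.983 × 30 → ξ = 29.49 mol.
Outlet (n = n₀ + ν ξ):
  C₃H₆: 30 − 1(29.49) = 0.51
  O₂: 253.5 − 4.5(29.49) = 120.8
  N₂: 953.8 (inert)
  CO₂: 0 + 3(29.49) = 88.47
  H₂O: 0 + 3(29.49) = 88.47
Total out = 1252 mol; y_O₂ = 120.8 / 1252 = 0.0965.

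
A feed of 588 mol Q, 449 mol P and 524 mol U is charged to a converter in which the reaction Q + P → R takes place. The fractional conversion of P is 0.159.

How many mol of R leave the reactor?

71.4 mol

P reacted = 0.159 × 449 = 71.39 mol; ν_P = −1, so ξ = 71.39/1 = 71.39 mol.
Outlet amounts (n = n₀ + ν ξ):
  Q: 588 − 1(71.39) = 516.6
  P: 449 − 1(71.39) = 377.6
  R: 0 + 1(71.39) = 71.39
  U: 524 (inert)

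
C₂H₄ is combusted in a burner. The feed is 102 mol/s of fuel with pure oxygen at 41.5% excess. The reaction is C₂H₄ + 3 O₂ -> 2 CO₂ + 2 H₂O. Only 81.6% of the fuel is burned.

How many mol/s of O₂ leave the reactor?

183 mol/s

Stoichiometric O₂ = 3 × 102 = 306 mol/s; O₂ fed = 306 × 1.415 = 433 mol/s.
Fuel reacted = 0.816 × 102 → ξ = 83.23 mol/s.
Outlet (n = n₀ + ν ξ):
  C₂H₄: 102 − 1(83.23) = 18.77
  O₂: 433 − 3(83.23) = 183.3
  CO₂: 0 + 2(83.23) = 166.5
  H₂O: 0 + 2(83.23) = 166.5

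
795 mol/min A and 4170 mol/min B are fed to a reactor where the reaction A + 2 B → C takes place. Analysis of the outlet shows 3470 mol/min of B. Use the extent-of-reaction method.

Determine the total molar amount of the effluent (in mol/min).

4260 mol/min

For B: n = n₀ − 2ξ → 3470 = 4170 − 2ξ, giving ξ = 350 mol/min.
Outlet amounts (n = n₀ + ν ξ):
  A: 795 − 1(350) = 445
  B: 4170 − 2(350) = 3470
  C: 0 + 1(350) = 350
Total out = 445 + 3470 + 350 = 4265 mol/min.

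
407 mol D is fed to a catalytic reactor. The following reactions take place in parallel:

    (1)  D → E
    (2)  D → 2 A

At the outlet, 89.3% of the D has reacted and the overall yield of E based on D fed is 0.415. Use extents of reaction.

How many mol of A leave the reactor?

Yield of E: 1ξ₁ / 407 = 0.415 → ξ₁ = 168.9 mol.
Conversion of D: 1ξ₁ + 1ξ₂ = 0.893 × 407 = 363.5 → ξ₂ = 194.5 mol.
Outlet amounts (n = n₀ + Σ ν·ξ):
  D: 407 − 1(168.9) − 1(194.5) = 43.55
  E: 0 + 1(168.9) = 168.9
  A: 0 + 2(194.5) = 389.1

389 mol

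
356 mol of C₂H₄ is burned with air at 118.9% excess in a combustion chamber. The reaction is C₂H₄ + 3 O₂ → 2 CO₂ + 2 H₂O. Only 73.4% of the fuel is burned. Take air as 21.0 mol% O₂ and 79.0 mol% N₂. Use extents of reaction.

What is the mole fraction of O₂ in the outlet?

0.135

Stoichiometric O₂ = 3 × 356 = 1068 mol; O₂ fed = 1068 × 2.189 = 2338 mol.
N₂ fed = 2338 × 79/21 = 8795 mol.
Fuel reacted = 0.734 × 356 → ξ = 261.3 mol.
Outlet (n = n₀ + ν ξ):
  C₂H₄: 356 − 1(261.3) = 94.7
  O₂: 2338 − 3(261.3) = 1554
  N₂: 8795 (inert)
  CO₂: 0 + 2(261.3) = 522.6
  H₂O: 0 + 2(261.3) = 522.6
Total out = 11490 mol; y_O₂ = 1554 / 11490 = 0.1353.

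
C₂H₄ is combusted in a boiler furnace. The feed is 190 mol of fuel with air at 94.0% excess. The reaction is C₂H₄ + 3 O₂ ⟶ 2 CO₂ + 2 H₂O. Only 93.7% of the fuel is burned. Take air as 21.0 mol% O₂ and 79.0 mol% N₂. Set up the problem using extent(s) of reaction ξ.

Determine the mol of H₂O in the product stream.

Stoichiometric O₂ = 3 × 190 = 570 mol; O₂ fed = 570 × 1.940 = 1106 mol.
N₂ fed = 1106 × 79/21 = 4160 mol.
Fuel reacted = 0.937 × 190 → ξ = 178 mol.
Outlet (n = n₀ + ν ξ):
  C₂H₄: 190 − 1(178) = 11.97
  O₂: 1106 − 3(178) = 571.7
  N₂: 4160 (inert)
  CO₂: 0 + 2(178) = 356.1
  H₂O: 0 + 2(178) = 356.1

356 mol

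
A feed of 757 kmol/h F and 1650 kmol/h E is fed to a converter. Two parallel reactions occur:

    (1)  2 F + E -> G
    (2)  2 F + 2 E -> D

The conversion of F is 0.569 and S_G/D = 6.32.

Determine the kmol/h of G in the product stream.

186 kmol/h

Conversion of F: F consumed = 0.569 × 757 = 430.7 kmol/h = 2ξ₁ + 2ξ₂.
Selectivity: 1ξ₁ / (1ξ₂) = 6.32 → ξ₁ = 6.32 ξ₂.
Substitute: (2·6.32 + 2) ξ₂ = 430.7 → ξ₂ = 29.42 kmol/h, ξ₁ = 185.9 kmol/h.
Outlet amounts (n = n₀ + Σ ν·ξ):
  F: 757 − 2(185.9) − 2(29.42) = 326.3
  E: 1650 − 1(185.9) − 2(29.42) = 1405
  G: 0 + 1(185.9) = 185.9
  D: 0 + 1(29.42) = 29.42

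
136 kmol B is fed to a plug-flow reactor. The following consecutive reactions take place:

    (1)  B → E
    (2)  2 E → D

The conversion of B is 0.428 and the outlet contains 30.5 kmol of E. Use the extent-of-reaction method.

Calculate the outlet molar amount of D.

13.9 kmol

Conversion of B: B consumed = 1ξ₁ = 0.428 × 136 → ξ₁ = 58.21 kmol.
E balance: n_E = 0 + 1ξ₁ − 2ξ₂ = 30.5 → ξ₂ = (1·58.21 − 30.5)/2 = 13.85 kmol.
Outlet amounts (n = n₀ + Σ ν·ξ):
  B: 136 − 1(58.21) = 77.79
  E: 0 + 1(58.21) − 2(13.85) = 30.5
  D: 0 + 1(13.85) = 13.85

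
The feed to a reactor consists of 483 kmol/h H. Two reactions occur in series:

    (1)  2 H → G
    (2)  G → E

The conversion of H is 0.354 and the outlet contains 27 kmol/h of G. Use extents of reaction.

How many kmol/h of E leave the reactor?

58.5 kmol/h

Conversion of H: H consumed = 2ξ₁ = 0.354 × 483 → ξ₁ = 85.49 kmol/h.
G balance: n_G = 0 + 1ξ₁ − 1ξ₂ = 27 → ξ₂ = (1·85.49 − 27)/1 = 58.49 kmol/h.
Outlet amounts (n = n₀ + Σ ν·ξ):
  H: 483 − 2(85.49) = 312
  G: 0 + 1(85.49) − 1(58.49) = 27
  E: 0 + 1(58.49) = 58.49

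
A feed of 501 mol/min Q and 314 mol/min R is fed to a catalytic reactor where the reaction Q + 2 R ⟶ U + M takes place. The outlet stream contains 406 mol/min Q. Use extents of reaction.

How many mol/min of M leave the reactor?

For Q: n = n₀ − 1ξ → 406 = 501 − 1ξ, giving ξ = 95 mol/min.
Outlet amounts (n = n₀ + ν ξ):
  Q: 501 − 1(95) = 406
  R: 314 − 2(95) = 124
  U: 0 + 1(95) = 95
  M: 0 + 1(95) = 95

95 mol/min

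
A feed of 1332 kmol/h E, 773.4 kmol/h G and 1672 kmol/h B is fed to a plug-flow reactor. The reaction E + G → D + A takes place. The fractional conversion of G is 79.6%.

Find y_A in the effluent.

0.163

G reacted = 0.796 × 773.4 = 615.6 kmol/h; ν_G = −1, so ξ = 615.6/1 = 615.6 kmol/h.
Outlet amounts (n = n₀ + ν ξ):
  E: 1332 − 1(615.6) = 716.4
  G: 773.4 − 1(615.6) = 157.8
  D: 0 + 1(615.6) = 615.6
  A: 0 + 1(615.6) = 615.6
  B: 1672 (inert)
Total out = 3777 kmol/h; y_A = 615.6 / 3777 = 0.163.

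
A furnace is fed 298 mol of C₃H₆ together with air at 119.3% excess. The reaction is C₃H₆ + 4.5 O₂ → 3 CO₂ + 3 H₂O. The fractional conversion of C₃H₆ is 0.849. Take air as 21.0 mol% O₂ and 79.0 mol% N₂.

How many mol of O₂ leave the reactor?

1800 mol

Stoichiometric O₂ = 4.5 × 298 = 1341 mol; O₂ fed = 1341 × 2.193 = 2941 mol.
N₂ fed = 2941 × 79/21 = 11060 mol.
Fuel reacted = 0.849 × 298 → ξ = 253 mol.
Outlet (n = n₀ + ν ξ):
  C₃H₆: 298 − 1(253) = 45
  O₂: 2941 − 4.5(253) = 1802
  N₂: 11060 (inert)
  CO₂: 0 + 3(253) = 759
  H₂O: 0 + 3(253) = 759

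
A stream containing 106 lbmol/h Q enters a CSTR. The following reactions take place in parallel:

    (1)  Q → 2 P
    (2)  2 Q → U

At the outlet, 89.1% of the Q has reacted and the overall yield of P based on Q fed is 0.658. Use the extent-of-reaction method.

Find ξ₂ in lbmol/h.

ξ₂ = 29.8 lbmol/h

Yield of P: 2ξ₁ / 106 = 0.658 → ξ₁ = 34.87 lbmol/h.
Conversion of Q: 1ξ₁ + 2ξ₂ = 0.891 × 106 = 94.45 → ξ₂ = 29.79 lbmol/h.
Outlet amounts (n = n₀ + Σ ν·ξ):
  Q: 106 − 1(34.87) − 2(29.79) = 11.55
  P: 0 + 2(34.87) = 69.75
  U: 0 + 1(29.79) = 29.79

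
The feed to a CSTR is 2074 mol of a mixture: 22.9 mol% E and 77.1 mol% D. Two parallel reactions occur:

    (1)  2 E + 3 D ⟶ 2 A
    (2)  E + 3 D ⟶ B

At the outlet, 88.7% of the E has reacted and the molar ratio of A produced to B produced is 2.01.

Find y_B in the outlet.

0.114

Conversion of E: E consumed = 0.887 × 474.9 = 421.3 mol = 2ξ₁ + 1ξ₂.
Selectivity: 2ξ₁ / (1ξ₂) = 2.01 → ξ₁ = 1.005 ξ₂.
Substitute: (2·1.005 + 1) ξ₂ = 421.3 → ξ₂ = 140 mol, ξ₁ = 140.7 mol.
Outlet amounts (n = n₀ + Σ ν·ξ):
  E: 474.9 − 2(140.7) − 1(140) = 53.67
  D: 1599 − 3(140.7) − 3(140) = 757.2
  A: 0 + 2(140.7) = 281.3
  B: 0 + 1(140) = 140
Total out = 1232 mol; y_B = 140 / 1232 = 0.1136.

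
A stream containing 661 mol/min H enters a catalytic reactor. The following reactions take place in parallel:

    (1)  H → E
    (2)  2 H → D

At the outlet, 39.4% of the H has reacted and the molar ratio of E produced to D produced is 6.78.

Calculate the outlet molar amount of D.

29.7 mol/min

Conversion of H: H consumed = 0.394 × 661 = 260.4 mol/min = 1ξ₁ + 2ξ₂.
Selectivity: 1ξ₁ / (1ξ₂) = 6.78 → ξ₁ = 6.78 ξ₂.
Substitute: (1·6.78 + 2) ξ₂ = 260.4 → ξ₂ = 29.66 mol/min, ξ₁ = 201.1 mol/min.
Outlet amounts (n = n₀ + Σ ν·ξ):
  H: 661 − 1(201.1) − 2(29.66) = 400.6
  E: 0 + 1(201.1) = 201.1
  D: 0 + 1(29.66) = 29.66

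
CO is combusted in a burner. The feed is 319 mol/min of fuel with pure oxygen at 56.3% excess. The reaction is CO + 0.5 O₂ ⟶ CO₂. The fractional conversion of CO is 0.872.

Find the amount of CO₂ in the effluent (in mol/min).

Stoichiometric O₂ = 0.5 × 319 = 159.5 mol/min; O₂ fed = 159.5 × 1.563 = 249.3 mol/min.
Fuel reacted = 0.872 × 319 → ξ = 278.2 mol/min.
Outlet (n = n₀ + ν ξ):
  CO: 319 − 1(278.2) = 40.83
  O₂: 249.3 − 0.5(278.2) = 110.2
  CO₂: 0 + 1(278.2) = 278.2

278 mol/min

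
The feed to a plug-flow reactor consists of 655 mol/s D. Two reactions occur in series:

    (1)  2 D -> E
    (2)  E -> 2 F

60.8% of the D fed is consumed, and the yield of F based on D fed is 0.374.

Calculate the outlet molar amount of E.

Conversion of D: D consumed = 2ξ₁ = 0.608 × 655 → ξ₁ = 199.1 mol/s.
Yield of F: 2ξ₂ / 655 = 0.374 → ξ₂ = 122.5 mol/s.
Outlet amounts (n = n₀ + Σ ν·ξ):
  D: 655 − 2(199.1) = 256.8
  E: 0 + 1(199.1) − 1(122.5) = 76.64
  F: 0 + 2(122.5) = 245

76.6 mol/s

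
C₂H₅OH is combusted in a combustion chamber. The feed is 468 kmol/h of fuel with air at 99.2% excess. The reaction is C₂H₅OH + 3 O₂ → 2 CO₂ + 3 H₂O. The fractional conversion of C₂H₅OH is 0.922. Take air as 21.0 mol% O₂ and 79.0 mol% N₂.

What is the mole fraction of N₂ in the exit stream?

0.74

Stoichiometric O₂ = 3 × 468 = 1404 kmol/h; O₂ fed = 1404 × 1.992 = 2797 kmol/h.
N₂ fed = 2797 × 79/21 = 10520 kmol/h.
Fuel reacted = 0.922 × 468 → ξ = 431.5 kmol/h.
Outlet (n = n₀ + ν ξ):
  C₂H₅OH: 468 − 1(431.5) = 36.5
  O₂: 2797 − 3(431.5) = 1502
  N₂: 10520 (inert)
  CO₂: 0 + 2(431.5) = 863
  H₂O: 0 + 3(431.5) = 1294
Total out = 14220 kmol/h; y_N₂ = 10520 / 14220 = 0.74.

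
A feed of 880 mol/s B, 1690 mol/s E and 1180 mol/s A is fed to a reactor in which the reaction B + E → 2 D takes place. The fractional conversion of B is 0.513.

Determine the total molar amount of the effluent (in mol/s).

B reacted = 0.513 × 880 = 451.4 mol/s; ν_B = −1, so ξ = 451.4/1 = 451.4 mol/s.
Outlet amounts (n = n₀ + ν ξ):
  B: 880 − 1(451.4) = 428.6
  E: 1690 − 1(451.4) = 1239
  D: 0 + 2(451.4) = 902.9
  A: 1180 (inert)
Total out = 428.6 + 1239 + 902.9 + 1180 = 3750 mol/s.

3750 mol/s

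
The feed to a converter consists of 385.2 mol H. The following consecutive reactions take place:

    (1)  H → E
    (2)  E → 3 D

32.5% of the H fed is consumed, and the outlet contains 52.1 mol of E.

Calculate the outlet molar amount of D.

Conversion of H: H consumed = 1ξ₁ = 0.325 × 385.2 → ξ₁ = 125.2 mol.
E balance: n_E = 0 + 1ξ₁ − 1ξ₂ = 52.1 → ξ₂ = (1·125.2 − 52.1)/1 = 73.09 mol.
Outlet amounts (n = n₀ + Σ ν·ξ):
  H: 385.2 − 1(125.2) = 260
  E: 0 + 1(125.2) − 1(73.09) = 52.1
  D: 0 + 3(73.09) = 219.3

219 mol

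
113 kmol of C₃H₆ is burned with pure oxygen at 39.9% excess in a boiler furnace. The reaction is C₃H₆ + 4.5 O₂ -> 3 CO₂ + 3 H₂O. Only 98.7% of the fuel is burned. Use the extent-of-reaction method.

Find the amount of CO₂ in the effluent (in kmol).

335 kmol

Stoichiometric O₂ = 4.5 × 113 = 508.5 kmol; O₂ fed = 508.5 × 1.399 = 711.4 kmol.
Fuel reacted = 0.987 × 113 → ξ = 111.5 kmol.
Outlet (n = n₀ + ν ξ):
  C₃H₆: 113 − 1(111.5) = 1.469
  O₂: 711.4 − 4.5(111.5) = 209.5
  CO₂: 0 + 3(111.5) = 334.6
  H₂O: 0 + 3(111.5) = 334.6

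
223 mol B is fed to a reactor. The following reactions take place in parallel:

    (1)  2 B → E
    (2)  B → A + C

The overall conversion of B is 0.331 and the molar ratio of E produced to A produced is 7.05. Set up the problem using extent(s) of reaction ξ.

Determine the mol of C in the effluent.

4.89 mol

Conversion of B: B consumed = 0.331 × 223 = 73.81 mol = 2ξ₁ + 1ξ₂.
Selectivity: 1ξ₁ / (1ξ₂) = 7.05 → ξ₁ = 7.05 ξ₂.
Substitute: (2·7.05 + 1) ξ₂ = 73.81 → ξ₂ = 4.888 mol, ξ₁ = 34.46 mol.
Outlet amounts (n = n₀ + Σ ν·ξ):
  B: 223 − 2(34.46) − 1(4.888) = 149.2
  E: 0 + 1(34.46) = 34.46
  A: 0 + 1(4.888) = 4.888
  C: 0 + 1(4.888) = 4.888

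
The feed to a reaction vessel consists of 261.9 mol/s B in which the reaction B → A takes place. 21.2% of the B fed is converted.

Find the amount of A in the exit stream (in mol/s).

55.5 mol/s

B reacted = 0.212 × 261.9 = 55.52 mol/s; ν_B = −1, so ξ = 55.52/1 = 55.52 mol/s.
Outlet amounts (n = n₀ + ν ξ):
  B: 261.9 − 1(55.52) = 206.4
  A: 0 + 1(55.52) = 55.52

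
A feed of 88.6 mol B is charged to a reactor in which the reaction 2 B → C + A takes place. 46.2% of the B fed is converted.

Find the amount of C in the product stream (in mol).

20.5 mol

B reacted = 0.462 × 88.6 = 40.93 mol; ν_B = −2, so ξ = 40.93/2 = 20.47 mol.
Outlet amounts (n = n₀ + ν ξ):
  B: 88.6 − 2(20.47) = 47.67
  C: 0 + 1(20.47) = 20.47
  A: 0 + 1(20.47) = 20.47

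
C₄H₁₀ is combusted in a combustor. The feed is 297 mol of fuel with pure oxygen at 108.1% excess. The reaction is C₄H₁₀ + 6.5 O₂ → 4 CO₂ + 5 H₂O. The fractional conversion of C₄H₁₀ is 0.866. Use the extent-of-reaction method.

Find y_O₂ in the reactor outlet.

Stoichiometric O₂ = 6.5 × 297 = 1930 mol; O₂ fed = 1930 × 2.081 = 4017 mol.
Fuel reacted = 0.866 × 297 → ξ = 257.2 mol.
Outlet (n = n₀ + ν ξ):
  C₄H₁₀: 297 − 1(257.2) = 39.8
  O₂: 4017 − 6.5(257.2) = 2346
  CO₂: 0 + 4(257.2) = 1029
  H₂O: 0 + 5(257.2) = 1286
Total out = 4700 mol; y_O₂ = 2346 / 4700 = 0.499.

0.499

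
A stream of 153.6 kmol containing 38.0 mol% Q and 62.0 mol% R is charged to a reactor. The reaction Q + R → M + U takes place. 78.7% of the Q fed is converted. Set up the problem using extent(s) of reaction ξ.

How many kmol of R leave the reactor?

Q reacted = 0.787 × 58.37 = 45.94 kmol; ν_Q = −1, so ξ = 45.94/1 = 45.94 kmol.
Outlet amounts (n = n₀ + ν ξ):
  Q: 58.37 − 1(45.94) = 12.43
  R: 95.23 − 1(45.94) = 49.3
  M: 0 + 1(45.94) = 45.94
  U: 0 + 1(45.94) = 45.94

49.3 kmol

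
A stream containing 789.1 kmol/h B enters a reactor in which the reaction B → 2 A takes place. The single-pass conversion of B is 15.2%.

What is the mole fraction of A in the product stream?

B reacted = 0.152 × 789.1 = 119.9 kmol/h; ν_B = −1, so ξ = 119.9/1 = 119.9 kmol/h.
Outlet amounts (n = n₀ + ν ξ):
  B: 789.1 − 1(119.9) = 669.2
  A: 0 + 2(119.9) = 239.9
Total out = 909 kmol/h; y_A = 239.9 / 909 = 0.2639.

0.264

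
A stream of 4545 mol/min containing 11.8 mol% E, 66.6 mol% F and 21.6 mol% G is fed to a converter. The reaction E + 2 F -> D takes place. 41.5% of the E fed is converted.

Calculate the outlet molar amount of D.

E reacted = 0.415 × 536.3 = 222.6 mol/min; ν_E = −1, so ξ = 222.6/1 = 222.6 mol/min.
Outlet amounts (n = n₀ + ν ξ):
  E: 536.3 − 1(222.6) = 313.7
  F: 3027 − 2(222.6) = 2582
  D: 0 + 1(222.6) = 222.6
  G: 981.7 (inert)

223 mol/min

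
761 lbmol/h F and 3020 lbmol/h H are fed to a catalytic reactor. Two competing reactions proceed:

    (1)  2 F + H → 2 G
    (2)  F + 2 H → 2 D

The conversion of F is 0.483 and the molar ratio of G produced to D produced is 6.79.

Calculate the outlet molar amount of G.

342 lbmol/h

Conversion of F: F consumed = 0.483 × 761 = 367.6 lbmol/h = 2ξ₁ + 1ξ₂.
Selectivity: 2ξ₁ / (2ξ₂) = 6.79 → ξ₁ = 6.79 ξ₂.
Substitute: (2·6.79 + 1) ξ₂ = 367.6 → ξ₂ = 25.21 lbmol/h, ξ₁ = 171.2 lbmol/h.
Outlet amounts (n = n₀ + Σ ν·ξ):
  F: 761 − 2(171.2) − 1(25.21) = 393.4
  H: 3020 − 1(171.2) − 2(25.21) = 2798
  G: 0 + 2(171.2) = 342.4
  D: 0 + 2(25.21) = 50.42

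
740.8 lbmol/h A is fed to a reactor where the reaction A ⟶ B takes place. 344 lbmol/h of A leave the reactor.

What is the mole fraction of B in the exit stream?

0.536

For A: n = n₀ − 1ξ → 344 = 740.8 − 1ξ, giving ξ = 396.8 lbmol/h.
Outlet amounts (n = n₀ + ν ξ):
  A: 740.8 − 1(396.8) = 344
  B: 0 + 1(396.8) = 396.8
Total out = 740.8 lbmol/h; y_B = 396.8 / 740.8 = 0.5356.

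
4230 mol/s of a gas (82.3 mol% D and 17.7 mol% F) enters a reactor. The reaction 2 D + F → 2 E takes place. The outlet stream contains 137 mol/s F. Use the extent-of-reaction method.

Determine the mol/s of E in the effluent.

For F: n = n₀ − 1ξ → 137 = 748.7 − 1ξ, giving ξ = 611.7 mol/s.
Outlet amounts (n = n₀ + ν ξ):
  D: 3481 − 2(611.7) = 2258
  F: 748.7 − 1(611.7) = 137
  E: 0 + 2(611.7) = 1223

1220 mol/s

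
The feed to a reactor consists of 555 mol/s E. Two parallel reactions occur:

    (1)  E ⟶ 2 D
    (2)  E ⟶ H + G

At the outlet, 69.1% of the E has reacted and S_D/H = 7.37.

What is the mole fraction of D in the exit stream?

0.643

Conversion of E: E consumed = 0.691 × 555 = 383.5 mol/s = 1ξ₁ + 1ξ₂.
Selectivity: 2ξ₁ / (1ξ₂) = 7.37 → ξ₁ = 3.685 ξ₂.
Substitute: (1·3.685 + 1) ξ₂ = 383.5 → ξ₂ = 81.86 mol/s, ξ₁ = 301.6 mol/s.
Outlet amounts (n = n₀ + Σ ν·ξ):
  E: 555 − 1(301.6) − 1(81.86) = 171.5
  D: 0 + 2(301.6) = 603.3
  H: 0 + 1(81.86) = 81.86
  G: 0 + 1(81.86) = 81.86
Total out = 938.5 mol/s; y_D = 603.3 / 938.5 = 0.6428.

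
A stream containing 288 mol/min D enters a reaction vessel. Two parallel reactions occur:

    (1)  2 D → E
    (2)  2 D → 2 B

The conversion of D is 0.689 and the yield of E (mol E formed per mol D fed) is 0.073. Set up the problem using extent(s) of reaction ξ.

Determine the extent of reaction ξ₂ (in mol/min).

Yield of E: 1ξ₁ / 288 = 0.073 → ξ₁ = 21.02 mol/min.
Conversion of D: 2ξ₁ + 2ξ₂ = 0.689 × 288 = 198.4 → ξ₂ = 78.19 mol/min.
Outlet amounts (n = n₀ + Σ ν·ξ):
  D: 288 − 2(21.02) − 2(78.19) = 89.57
  E: 0 + 1(21.02) = 21.02
  B: 0 + 2(78.19) = 156.4

ξ₂ = 78.2 mol/min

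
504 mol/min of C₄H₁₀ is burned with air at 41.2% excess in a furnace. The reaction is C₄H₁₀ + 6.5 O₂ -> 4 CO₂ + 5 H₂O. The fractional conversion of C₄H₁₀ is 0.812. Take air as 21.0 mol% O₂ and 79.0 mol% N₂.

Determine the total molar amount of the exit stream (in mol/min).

23100 mol/min

Stoichiometric O₂ = 6.5 × 504 = 3276 mol/min; O₂ fed = 3276 × 1.412 = 4626 mol/min.
N₂ fed = 4626 × 79/21 = 17400 mol/min.
Fuel reacted = 0.812 × 504 → ξ = 409.2 mol/min.
Outlet (n = n₀ + ν ξ):
  C₄H₁₀: 504 − 1(409.2) = 94.75
  O₂: 4626 − 6.5(409.2) = 1966
  N₂: 17400 (inert)
  CO₂: 0 + 4(409.2) = 1637
  H₂O: 0 + 5(409.2) = 2046
Total out = 94.75 + 1966 + 17400 + 1637 + 2046 = 23150 mol/min.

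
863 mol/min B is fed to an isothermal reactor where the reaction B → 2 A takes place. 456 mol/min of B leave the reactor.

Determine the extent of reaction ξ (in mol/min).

ξ = 407 mol/min

For B: n = n₀ − 1ξ → 456 = 863 − 1ξ, giving ξ = 407 mol/min.
Outlet amounts (n = n₀ + ν ξ):
  B: 863 − 1(407) = 456
  A: 0 + 2(407) = 814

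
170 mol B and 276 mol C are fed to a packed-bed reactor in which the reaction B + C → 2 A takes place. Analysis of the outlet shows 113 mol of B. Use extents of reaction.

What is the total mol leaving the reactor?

446 mol

For B: n = n₀ − 1ξ → 113 = 170 − 1ξ, giving ξ = 57 mol.
Outlet amounts (n = n₀ + ν ξ):
  B: 170 − 1(57) = 113
  C: 276 − 1(57) = 219
  A: 0 + 2(57) = 114
Total out = 113 + 219 + 114 = 446 mol.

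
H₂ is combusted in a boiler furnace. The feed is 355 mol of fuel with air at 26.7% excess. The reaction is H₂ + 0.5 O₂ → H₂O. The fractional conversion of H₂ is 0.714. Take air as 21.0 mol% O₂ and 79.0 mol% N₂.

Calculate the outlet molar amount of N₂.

Stoichiometric O₂ = 0.5 × 355 = 177.5 mol; O₂ fed = 177.5 × 1.267 = 224.9 mol.
N₂ fed = 224.9 × 79/21 = 846 mol.
Fuel reacted = 0.714 × 355 → ξ = 253.5 mol.
Outlet (n = n₀ + ν ξ):
  H₂: 355 − 1(253.5) = 101.5
  O₂: 224.9 − 0.5(253.5) = 98.16
  N₂: 846 (inert)
  H₂O: 0 + 1(253.5) = 253.5

846 mol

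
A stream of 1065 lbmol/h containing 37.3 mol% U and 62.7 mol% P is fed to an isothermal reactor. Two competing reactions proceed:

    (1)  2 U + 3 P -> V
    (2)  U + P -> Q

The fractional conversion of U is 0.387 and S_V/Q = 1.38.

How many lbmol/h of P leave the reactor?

Conversion of U: U consumed = 0.387 × 397.2 = 153.7 lbmol/h = 2ξ₁ + 1ξ₂.
Selectivity: 1ξ₁ / (1ξ₂) = 1.38 → ξ₁ = 1.38 ξ₂.
Substitute: (2·1.38 + 1) ξ₂ = 153.7 → ξ₂ = 40.89 lbmol/h, ξ₁ = 56.42 lbmol/h.
Outlet amounts (n = n₀ + Σ ν·ξ):
  U: 397.2 − 2(56.42) − 1(40.89) = 243.5
  P: 667.8 − 3(56.42) − 1(40.89) = 457.6
  V: 0 + 1(56.42) = 56.42
  Q: 0 + 1(40.89) = 40.89

458 lbmol/h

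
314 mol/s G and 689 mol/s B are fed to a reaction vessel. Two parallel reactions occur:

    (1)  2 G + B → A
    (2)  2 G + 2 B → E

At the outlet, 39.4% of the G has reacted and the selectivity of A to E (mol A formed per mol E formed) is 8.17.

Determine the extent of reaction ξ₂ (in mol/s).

Conversion of G: G consumed = 0.394 × 314 = 123.7 mol/s = 2ξ₁ + 2ξ₂.
Selectivity: 1ξ₁ / (1ξ₂) = 8.17 → ξ₁ = 8.17 ξ₂.
Substitute: (2·8.17 + 2) ξ₂ = 123.7 → ξ₂ = 6.746 mol/s, ξ₁ = 55.11 mol/s.
Outlet amounts (n = n₀ + Σ ν·ξ):
  G: 314 − 2(55.11) − 2(6.746) = 190.3
  B: 689 − 1(55.11) − 2(6.746) = 620.4
  A: 0 + 1(55.11) = 55.11
  E: 0 + 1(6.746) = 6.746

ξ₂ = 6.75 mol/s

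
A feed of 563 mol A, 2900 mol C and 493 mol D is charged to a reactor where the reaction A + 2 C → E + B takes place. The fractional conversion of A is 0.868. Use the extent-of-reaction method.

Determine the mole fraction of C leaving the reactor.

0.555

A reacted = 0.868 × 563 = 488.7 mol; ν_A = −1, so ξ = 488.7/1 = 488.7 mol.
Outlet amounts (n = n₀ + ν ξ):
  A: 563 − 1(488.7) = 74.32
  C: 2900 − 2(488.7) = 1923
  E: 0 + 1(488.7) = 488.7
  B: 0 + 1(488.7) = 488.7
  D: 493 (inert)
Total out = 3467 mol; y_C = 1923 / 3467 = 0.5545.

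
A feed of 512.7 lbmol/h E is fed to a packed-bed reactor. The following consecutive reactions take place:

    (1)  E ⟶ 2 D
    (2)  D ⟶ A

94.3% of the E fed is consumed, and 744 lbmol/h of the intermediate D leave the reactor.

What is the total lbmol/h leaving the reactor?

Conversion of E: E consumed = 1ξ₁ = 0.943 × 512.7 → ξ₁ = 483.5 lbmol/h.
D balance: n_D = 0 + 2ξ₁ − 1ξ₂ = 744 → ξ₂ = (2·483.5 − 744)/1 = 223 lbmol/h.
Outlet amounts (n = n₀ + Σ ν·ξ):
  E: 512.7 − 1(483.5) = 29.22
  D: 0 + 2(483.5) − 1(223) = 744
  A: 0 + 1(223) = 223
Total out = 29.22 + 744 + 223 = 996.2 lbmol/h.

996 lbmol/h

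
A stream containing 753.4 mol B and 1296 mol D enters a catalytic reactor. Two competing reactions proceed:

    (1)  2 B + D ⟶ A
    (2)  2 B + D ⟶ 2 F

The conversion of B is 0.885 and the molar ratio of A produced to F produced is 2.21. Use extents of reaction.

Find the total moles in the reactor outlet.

1440 mol

Conversion of B: B consumed = 0.885 × 753.4 = 666.8 mol = 2ξ₁ + 2ξ₂.
Selectivity: 1ξ₁ / (2ξ₂) = 2.21 → ξ₁ = 4.42 ξ₂.
Substitute: (2·4.42 + 2) ξ₂ = 666.8 → ξ₂ = 61.51 mol, ξ₁ = 271.9 mol.
Outlet amounts (n = n₀ + Σ ν·ξ):
  B: 753.4 − 2(271.9) − 2(61.51) = 86.64
  D: 1296 − 1(271.9) − 1(61.51) = 962.6
  A: 0 + 1(271.9) = 271.9
  F: 0 + 2(61.51) = 123
Total out = 86.64 + 962.6 + 271.9 + 123 = 1444 mol.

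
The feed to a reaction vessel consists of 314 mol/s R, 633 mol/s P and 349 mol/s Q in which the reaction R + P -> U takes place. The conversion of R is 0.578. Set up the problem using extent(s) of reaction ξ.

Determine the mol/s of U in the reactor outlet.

181 mol/s

R reacted = 0.578 × 314 = 181.5 mol/s; ν_R = −1, so ξ = 181.5/1 = 181.5 mol/s.
Outlet amounts (n = n₀ + ν ξ):
  R: 314 − 1(181.5) = 132.5
  P: 633 − 1(181.5) = 451.5
  U: 0 + 1(181.5) = 181.5
  Q: 349 (inert)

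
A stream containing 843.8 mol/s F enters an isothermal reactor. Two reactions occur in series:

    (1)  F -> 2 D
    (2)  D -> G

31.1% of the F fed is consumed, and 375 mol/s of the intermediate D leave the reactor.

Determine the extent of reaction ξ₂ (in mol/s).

ξ₂ = 150 mol/s

Conversion of F: F consumed = 1ξ₁ = 0.311 × 843.8 → ξ₁ = 262.4 mol/s.
D balance: n_D = 0 + 2ξ₁ − 1ξ₂ = 375 → ξ₂ = (2·262.4 − 375)/1 = 149.8 mol/s.
Outlet amounts (n = n₀ + Σ ν·ξ):
  F: 843.8 − 1(262.4) = 581.4
  D: 0 + 2(262.4) − 1(149.8) = 375
  G: 0 + 1(149.8) = 149.8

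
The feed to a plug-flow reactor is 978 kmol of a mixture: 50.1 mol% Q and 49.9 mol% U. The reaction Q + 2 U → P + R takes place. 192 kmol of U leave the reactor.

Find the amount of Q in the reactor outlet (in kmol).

For U: n = n₀ − 2ξ → 192 = 488 − 2ξ, giving ξ = 148 kmol.
Outlet amounts (n = n₀ + ν ξ):
  Q: 490 − 1(148) = 342
  U: 488 − 2(148) = 192
  P: 0 + 1(148) = 148
  R: 0 + 1(148) = 148

342 kmol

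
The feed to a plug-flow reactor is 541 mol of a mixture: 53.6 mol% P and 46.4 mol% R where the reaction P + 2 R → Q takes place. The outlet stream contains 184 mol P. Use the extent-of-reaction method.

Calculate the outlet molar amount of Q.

106 mol

For P: n = n₀ − 1ξ → 184 = 290 − 1ξ, giving ξ = 106 mol.
Outlet amounts (n = n₀ + ν ξ):
  P: 290 − 1(106) = 184
  R: 251 − 2(106) = 39.07
  Q: 0 + 1(106) = 106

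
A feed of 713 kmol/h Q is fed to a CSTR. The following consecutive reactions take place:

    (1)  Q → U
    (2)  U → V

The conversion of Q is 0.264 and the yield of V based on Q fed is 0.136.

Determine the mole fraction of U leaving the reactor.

0.128

Conversion of Q: Q consumed = 1ξ₁ = 0.264 × 713 → ξ₁ = 188.2 kmol/h.
Yield of V: 1ξ₂ / 713 = 0.136 → ξ₂ = 96.97 kmol/h.
Outlet amounts (n = n₀ + Σ ν·ξ):
  Q: 713 − 1(188.2) = 524.8
  U: 0 + 1(188.2) − 1(96.97) = 91.26
  V: 0 + 1(96.97) = 96.97
Total out = 713 kmol/h; y_U = 91.26 / 713 = 0.128.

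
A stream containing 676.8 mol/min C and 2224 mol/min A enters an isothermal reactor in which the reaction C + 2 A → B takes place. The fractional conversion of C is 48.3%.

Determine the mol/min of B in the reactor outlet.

327 mol/min

C reacted = 0.483 × 676.8 = 326.9 mol/min; ν_C = −1, so ξ = 326.9/1 = 326.9 mol/min.
Outlet amounts (n = n₀ + ν ξ):
  C: 676.8 − 1(326.9) = 349.9
  A: 2224 − 2(326.9) = 1570
  B: 0 + 1(326.9) = 326.9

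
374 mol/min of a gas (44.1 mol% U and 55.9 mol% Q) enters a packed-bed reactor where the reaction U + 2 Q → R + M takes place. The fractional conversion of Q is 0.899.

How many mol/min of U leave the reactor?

71 mol/min

Q reacted = 0.899 × 209.1 = 188 mol/min; ν_Q = −2, so ξ = 188/2 = 93.98 mol/min.
Outlet amounts (n = n₀ + ν ξ):
  U: 164.9 − 1(93.98) = 70.96
  Q: 209.1 − 2(93.98) = 21.12
  R: 0 + 1(93.98) = 93.98
  M: 0 + 1(93.98) = 93.98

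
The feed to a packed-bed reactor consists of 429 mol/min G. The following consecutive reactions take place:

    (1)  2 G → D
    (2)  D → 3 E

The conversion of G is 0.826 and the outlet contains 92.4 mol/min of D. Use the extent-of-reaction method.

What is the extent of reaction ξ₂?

Conversion of G: G consumed = 2ξ₁ = 0.826 × 429 → ξ₁ = 177.2 mol/min.
D balance: n_D = 0 + 1ξ₁ − 1ξ₂ = 92.4 → ξ₂ = (1·177.2 − 92.4)/1 = 84.78 mol/min.
Outlet amounts (n = n₀ + Σ ν·ξ):
  G: 429 − 2(177.2) = 74.65
  D: 0 + 1(177.2) − 1(84.78) = 92.4
  E: 0 + 3(84.78) = 254.3

ξ₂ = 84.8 mol/min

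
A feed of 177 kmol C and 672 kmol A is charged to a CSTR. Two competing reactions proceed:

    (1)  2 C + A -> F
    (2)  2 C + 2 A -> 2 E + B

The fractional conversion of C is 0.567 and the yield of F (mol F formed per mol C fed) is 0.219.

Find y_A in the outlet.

0.803

Yield of F: 1ξ₁ / 177 = 0.219 → ξ₁ = 38.76 kmol.
Conversion of C: 2ξ₁ + 2ξ₂ = 0.567 × 177 = 100.4 → ξ₂ = 11.42 kmol.
Outlet amounts (n = n₀ + Σ ν·ξ):
  C: 177 − 2(38.76) − 2(11.42) = 76.64
  A: 672 − 1(38.76) − 2(11.42) = 610.4
  F: 0 + 1(38.76) = 38.76
  E: 0 + 2(11.42) = 22.83
  B: 0 + 1(11.42) = 11.42
Total out = 760.1 kmol; y_A = 610.4 / 760.1 = 0.8031.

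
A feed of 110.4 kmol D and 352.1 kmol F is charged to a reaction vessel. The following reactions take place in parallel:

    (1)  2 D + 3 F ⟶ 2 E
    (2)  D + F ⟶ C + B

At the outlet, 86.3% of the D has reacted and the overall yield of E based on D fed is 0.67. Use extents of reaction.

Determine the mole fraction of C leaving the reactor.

Yield of E: 2ξ₁ / 110.4 = 0.67 → ξ₁ = 36.98 kmol.
Conversion of D: 2ξ₁ + 1ξ₂ = 0.863 × 110.4 = 95.28 → ξ₂ = 21.31 kmol.
Outlet amounts (n = n₀ + Σ ν·ξ):
  D: 110.4 − 2(36.98) − 1(21.31) = 15.12
  F: 352.1 − 3(36.98) − 1(21.31) = 219.8
  E: 0 + 2(36.98) = 73.97
  C: 0 + 1(21.31) = 21.31
  B: 0 + 1(21.31) = 21.31
Total out = 351.5 kmol; y_C = 21.31 / 351.5 = 0.06061.

0.0606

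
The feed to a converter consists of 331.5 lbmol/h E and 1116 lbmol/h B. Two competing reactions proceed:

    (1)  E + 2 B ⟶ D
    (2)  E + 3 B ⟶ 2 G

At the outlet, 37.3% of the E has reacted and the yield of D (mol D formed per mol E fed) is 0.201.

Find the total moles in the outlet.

Yield of D: 1ξ₁ / 331.5 = 0.201 → ξ₁ = 66.63 lbmol/h.
Conversion of E: 1ξ₁ + 1ξ₂ = 0.373 × 331.5 = 123.6 → ξ₂ = 57.02 lbmol/h.
Outlet amounts (n = n₀ + Σ ν·ξ):
  E: 331.5 − 1(66.63) − 1(57.02) = 207.9
  B: 1116 − 2(66.63) − 3(57.02) = 811.7
  D: 0 + 1(66.63) = 66.63
  G: 0 + 2(57.02) = 114
Total out = 207.9 + 811.7 + 66.63 + 114 = 1200 lbmol/h.

1200 lbmol/h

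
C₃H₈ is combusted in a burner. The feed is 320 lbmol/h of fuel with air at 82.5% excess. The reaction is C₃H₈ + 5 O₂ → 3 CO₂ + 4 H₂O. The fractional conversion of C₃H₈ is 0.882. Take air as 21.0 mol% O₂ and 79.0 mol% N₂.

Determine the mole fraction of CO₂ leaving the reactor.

0.0584

Stoichiometric O₂ = 5 × 320 = 1600 lbmol/h; O₂ fed = 1600 × 1.825 = 2920 lbmol/h.
N₂ fed = 2920 × 79/21 = 10980 lbmol/h.
Fuel reacted = 0.882 × 320 → ξ = 282.2 lbmol/h.
Outlet (n = n₀ + ν ξ):
  C₃H₈: 320 − 1(282.2) = 37.76
  O₂: 2920 − 5(282.2) = 1509
  N₂: 10980 (inert)
  CO₂: 0 + 3(282.2) = 846.7
  H₂O: 0 + 4(282.2) = 1129
Total out = 14510 lbmol/h; y_CO₂ = 846.7 / 14510 = 0.05837.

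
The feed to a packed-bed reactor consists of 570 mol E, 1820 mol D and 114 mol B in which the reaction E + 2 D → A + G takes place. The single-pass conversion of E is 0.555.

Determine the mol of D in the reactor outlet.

E reacted = 0.555 × 570 = 316.4 mol; ν_E = −1, so ξ = 316.4/1 = 316.4 mol.
Outlet amounts (n = n₀ + ν ξ):
  E: 570 − 1(316.4) = 253.6
  D: 1820 − 2(316.4) = 1187
  A: 0 + 1(316.4) = 316.4
  G: 0 + 1(316.4) = 316.4
  B: 114 (inert)

1190 mol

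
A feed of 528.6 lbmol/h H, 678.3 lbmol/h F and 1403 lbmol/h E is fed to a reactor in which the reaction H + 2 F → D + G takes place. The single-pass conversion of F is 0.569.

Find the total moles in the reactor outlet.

F reacted = 0.569 × 678.3 = 386 lbmol/h; ν_F = −2, so ξ = 386/2 = 193 lbmol/h.
Outlet amounts (n = n₀ + ν ξ):
  H: 528.6 − 1(193) = 335.6
  F: 678.3 − 2(193) = 292.3
  D: 0 + 1(193) = 193
  G: 0 + 1(193) = 193
  E: 1403 (inert)
Total out = 335.6 + 292.3 + 193 + 193 + 1403 = 2417 lbmol/h.

2420 lbmol/h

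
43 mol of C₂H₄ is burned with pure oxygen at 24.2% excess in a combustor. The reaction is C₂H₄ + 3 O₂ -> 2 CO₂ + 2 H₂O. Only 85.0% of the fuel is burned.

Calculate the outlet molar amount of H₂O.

Stoichiometric O₂ = 3 × 43 = 129 mol; O₂ fed = 129 × 1.242 = 160.2 mol.
Fuel reacted = 0.85 × 43 → ξ = 36.55 mol.
Outlet (n = n₀ + ν ξ):
  C₂H₄: 43 − 1(36.55) = 6.45
  O₂: 160.2 − 3(36.55) = 50.57
  CO₂: 0 + 2(36.55) = 73.1
  H₂O: 0 + 2(36.55) = 73.1

73.1 mol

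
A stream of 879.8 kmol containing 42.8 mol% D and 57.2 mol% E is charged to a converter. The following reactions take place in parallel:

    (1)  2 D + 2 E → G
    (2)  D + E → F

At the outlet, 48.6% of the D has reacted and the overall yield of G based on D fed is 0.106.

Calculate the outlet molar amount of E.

Yield of G: 1ξ₁ / 376.6 = 0.106 → ξ₁ = 39.91 kmol.
Conversion of D: 2ξ₁ + 1ξ₂ = 0.486 × 376.6 = 183 → ξ₂ = 103.2 kmol.
Outlet amounts (n = n₀ + Σ ν·ξ):
  D: 376.6 − 2(39.91) − 1(103.2) = 193.5
  E: 503.2 − 2(39.91) − 1(103.2) = 320.2
  G: 0 + 1(39.91) = 39.91
  F: 0 + 1(103.2) = 103.2

320 kmol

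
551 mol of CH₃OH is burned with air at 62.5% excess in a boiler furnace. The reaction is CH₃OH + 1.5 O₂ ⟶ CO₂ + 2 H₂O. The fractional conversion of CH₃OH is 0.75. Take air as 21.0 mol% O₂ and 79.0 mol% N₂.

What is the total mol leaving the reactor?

7150 mol

Stoichiometric O₂ = 1.5 × 551 = 826.5 mol; O₂ fed = 826.5 × 1.625 = 1343 mol.
N₂ fed = 1343 × 79/21 = 5052 mol.
Fuel reacted = 0.75 × 551 → ξ = 413.2 mol.
Outlet (n = n₀ + ν ξ):
  CH₃OH: 551 − 1(413.2) = 137.8
  O₂: 1343 − 1.5(413.2) = 723.2
  N₂: 5052 (inert)
  CO₂: 0 + 1(413.2) = 413.2
  H₂O: 0 + 2(413.2) = 826.5
Total out = 137.8 + 723.2 + 5052 + 413.2 + 826.5 = 7153 mol.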